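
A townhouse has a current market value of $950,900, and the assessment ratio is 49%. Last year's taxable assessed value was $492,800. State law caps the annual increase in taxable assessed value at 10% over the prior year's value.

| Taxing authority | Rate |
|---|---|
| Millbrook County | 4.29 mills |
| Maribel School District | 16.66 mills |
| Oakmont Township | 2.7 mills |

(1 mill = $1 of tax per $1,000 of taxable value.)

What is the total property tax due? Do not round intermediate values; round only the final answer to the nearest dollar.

Uncapped assessed value = $950,900 × 0.49 = $465,941
Cap limit = $492,800 × 1.1 = $542,080
Taxable assessed value = min($465,941, $542,080) = $465,941 (cap does not bind)
Millbrook County: $465,941 × 0.00429 = $1,998.88689
Maribel School District: $465,941 × 0.01666 = $7,762.57706
Oakmont Township: $465,941 × 0.0027 = $1,258.0407
Total = $11,019.50465

$11,020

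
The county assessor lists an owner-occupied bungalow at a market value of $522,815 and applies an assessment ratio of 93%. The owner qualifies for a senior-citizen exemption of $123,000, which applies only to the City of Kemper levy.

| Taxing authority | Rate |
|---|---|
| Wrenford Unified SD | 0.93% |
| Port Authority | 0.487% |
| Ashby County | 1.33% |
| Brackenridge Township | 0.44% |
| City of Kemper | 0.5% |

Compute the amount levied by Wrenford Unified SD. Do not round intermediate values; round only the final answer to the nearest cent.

Assessed value = $522,815 × 0.93 = $486,217.95
Wrenford Unified SD taxable value = $486,217.95 (exemption does not apply)
Wrenford Unified SD levy = $486,217.95 × 0.0093 = $4,521.826935

$4,521.83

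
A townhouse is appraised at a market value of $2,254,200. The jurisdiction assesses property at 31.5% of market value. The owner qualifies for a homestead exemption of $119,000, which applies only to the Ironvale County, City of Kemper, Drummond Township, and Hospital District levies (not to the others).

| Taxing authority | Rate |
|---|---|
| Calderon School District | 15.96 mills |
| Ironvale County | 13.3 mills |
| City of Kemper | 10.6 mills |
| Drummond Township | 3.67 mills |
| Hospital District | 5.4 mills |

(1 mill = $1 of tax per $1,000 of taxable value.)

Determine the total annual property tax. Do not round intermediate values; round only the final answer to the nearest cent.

$30,820.44

Assessed value = $2,254,200 × 0.315 = $710,073
Calderon School District: $710,073 × 0.01596 = $11,332.76508
Ironvale County: ($710,073 − $119,000) × 0.0133 = $591,073 × 0.0133 = $7,861.2709
City of Kemper: ($710,073 − $119,000) × 0.0106 = $591,073 × 0.0106 = $6,265.3738
Drummond Township: ($710,073 − $119,000) × 0.00367 = $591,073 × 0.00367 = $2,169.23791
Hospital District: ($710,073 − $119,000) × 0.0054 = $591,073 × 0.0054 = $3,191.7942
Total = $30,820.44189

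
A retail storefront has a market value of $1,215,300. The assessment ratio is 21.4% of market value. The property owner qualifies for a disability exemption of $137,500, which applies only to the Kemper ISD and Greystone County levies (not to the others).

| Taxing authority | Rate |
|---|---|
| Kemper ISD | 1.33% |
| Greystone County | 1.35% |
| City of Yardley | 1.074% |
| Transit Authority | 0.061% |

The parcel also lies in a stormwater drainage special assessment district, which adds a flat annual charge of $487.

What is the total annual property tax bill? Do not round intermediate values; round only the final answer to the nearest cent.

Assessed value = $1,215,300 × 0.214 = $260,074.2
Kemper ISD: ($260,074.2 − $137,500) × 0.0133 = $122,574.2 × 0.0133 = $1,630.23686
Greystone County: ($260,074.2 − $137,500) × 0.0135 = $122,574.2 × 0.0135 = $1,654.7517
City of Yardley: $260,074.2 × 0.01074 = $2,793.196908
Transit Authority: $260,074.2 × 0.00061 = $158.645262
Levies subtotal = $6,236.83073
Total = $6,236.83073 + $487 = $6,723.83073

$6,723.83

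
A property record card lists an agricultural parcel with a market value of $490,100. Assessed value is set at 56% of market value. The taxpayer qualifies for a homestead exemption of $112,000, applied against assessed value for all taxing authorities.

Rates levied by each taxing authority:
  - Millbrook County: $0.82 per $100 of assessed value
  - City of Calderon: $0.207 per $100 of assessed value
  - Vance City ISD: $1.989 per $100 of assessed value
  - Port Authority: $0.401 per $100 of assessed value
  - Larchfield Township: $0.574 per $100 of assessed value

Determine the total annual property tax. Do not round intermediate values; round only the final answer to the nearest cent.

Assessed value = $490,100 × 0.56 = $274,456
Taxable value = $274,456 − $112,000 = $162,456
Millbrook County: $162,456 × 0.0082 = $1,332.1392
City of Calderon: $162,456 × 0.00207 = $336.28392
Vance City ISD: $162,456 × 0.01989 = $3,231.24984
Port Authority: $162,456 × 0.00401 = $651.44856
Larchfield Township: $162,456 × 0.00574 = $932.49744
Total = $1,332.1392 + $336.28392 + $3,231.24984 + $651.44856 + $932.49744 = $6,483.61896

$6,483.62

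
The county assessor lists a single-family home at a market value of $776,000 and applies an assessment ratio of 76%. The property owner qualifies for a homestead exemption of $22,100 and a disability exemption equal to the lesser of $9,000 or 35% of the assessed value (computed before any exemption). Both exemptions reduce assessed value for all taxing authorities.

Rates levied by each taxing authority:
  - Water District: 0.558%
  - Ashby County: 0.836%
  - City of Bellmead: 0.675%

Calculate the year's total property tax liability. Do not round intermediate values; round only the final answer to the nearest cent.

$11,558.68

Assessed value = $776,000 × 0.76 = $589,760
Disability exemption = min($9,000, 35% × $589,760) = min($9,000, $206,416) = $9,000 (dollar cap binds)
Taxable value = $589,760 − $22,100 − $9,000 = $558,660
Water District: $558,660 × 0.00558 = $3,117.3228
Ashby County: $558,660 × 0.00836 = $4,670.3976
City of Bellmead: $558,660 × 0.00675 = $3,770.955
Total = $11,558.6754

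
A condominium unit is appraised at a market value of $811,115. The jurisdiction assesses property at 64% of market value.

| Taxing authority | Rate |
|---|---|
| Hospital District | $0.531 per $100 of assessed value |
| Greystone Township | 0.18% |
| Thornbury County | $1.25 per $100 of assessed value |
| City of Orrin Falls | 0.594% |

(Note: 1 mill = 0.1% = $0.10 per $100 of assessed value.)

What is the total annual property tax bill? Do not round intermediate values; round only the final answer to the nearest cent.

$13,263.35

Assessed value = $811,115 × 0.64 = $519,113.6
Hospital District: $519,113.6 × 0.00531 = $2,756.493216
Greystone Township: $519,113.6 × 0.0018 = $934.40448
Thornbury County: $519,113.6 × 0.0125 = $6,488.92
City of Orrin Falls: $519,113.6 × 0.00594 = $3,083.534784
Total = $13,263.35248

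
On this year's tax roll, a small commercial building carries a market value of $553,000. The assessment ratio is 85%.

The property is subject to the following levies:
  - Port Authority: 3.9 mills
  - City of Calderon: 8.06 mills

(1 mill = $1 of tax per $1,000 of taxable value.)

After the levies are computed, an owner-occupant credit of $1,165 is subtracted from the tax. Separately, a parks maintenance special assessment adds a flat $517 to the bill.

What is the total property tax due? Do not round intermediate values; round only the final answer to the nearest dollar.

Assessed value = $553,000 × 0.85 = $470,050
Port Authority: $470,050 × 0.0039 = $1,833.195
City of Calderon: $470,050 × 0.00806 = $3,788.603
Levies subtotal = $5,621.798
After credit = $5,621.798 − $1,165 = $4,456.798
Total = $4,456.798 + $517 = $4,973.798

$4,974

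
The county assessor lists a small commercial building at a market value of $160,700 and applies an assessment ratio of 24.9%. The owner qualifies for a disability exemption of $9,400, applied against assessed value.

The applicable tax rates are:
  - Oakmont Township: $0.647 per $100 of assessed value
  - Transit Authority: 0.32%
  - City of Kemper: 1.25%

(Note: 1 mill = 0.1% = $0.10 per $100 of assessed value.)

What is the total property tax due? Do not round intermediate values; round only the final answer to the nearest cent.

$678.72

Assessed value = $160,700 × 0.249 = $40,014.3
Taxable value = $40,014.3 − $9,400 = $30,614.3
Oakmont Township: $30,614.3 × 0.00647 = $198.074521
Transit Authority: $30,614.3 × 0.0032 = $97.96576
City of Kemper: $30,614.3 × 0.0125 = $382.67875
Total = $678.719031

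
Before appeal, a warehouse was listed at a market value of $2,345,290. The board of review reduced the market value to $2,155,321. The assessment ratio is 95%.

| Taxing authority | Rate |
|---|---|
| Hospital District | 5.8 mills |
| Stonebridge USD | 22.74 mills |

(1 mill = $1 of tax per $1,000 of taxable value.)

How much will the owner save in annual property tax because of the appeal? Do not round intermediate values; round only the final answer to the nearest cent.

$5,150.63

Old assessed value = $2,345,290 × 0.95 = $2,228,025.5
New assessed value = $2,155,321 × 0.95 = $2,047,554.95
Combined rate = 0.0058 + 0.02274 = 0.02854
Old tax = $2,228,025.5 × 0.02854 = $63,587.84777
New tax = $2,047,554.95 × 0.02854 = $58,437.218273
Reduction = $63,587.84777 − $58,437.218273 = $5,150.629497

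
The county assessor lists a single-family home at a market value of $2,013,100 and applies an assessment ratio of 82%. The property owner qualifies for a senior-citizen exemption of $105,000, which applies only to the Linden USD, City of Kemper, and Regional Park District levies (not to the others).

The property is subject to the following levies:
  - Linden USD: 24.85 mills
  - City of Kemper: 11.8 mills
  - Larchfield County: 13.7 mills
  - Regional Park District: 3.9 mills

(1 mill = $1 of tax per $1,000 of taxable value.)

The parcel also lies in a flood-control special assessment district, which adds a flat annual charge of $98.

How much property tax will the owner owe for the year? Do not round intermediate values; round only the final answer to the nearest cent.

$85,393.00

Assessed value = $2,013,100 × 0.82 = $1,650,742
Linden USD: ($1,650,742 − $105,000) × 0.02485 = $1,545,742 × 0.02485 = $38,411.6887
City of Kemper: ($1,650,742 − $105,000) × 0.0118 = $1,545,742 × 0.0118 = $18,239.7556
Larchfield County: $1,650,742 × 0.0137 = $22,615.1654
Regional Park District: ($1,650,742 − $105,000) × 0.0039 = $1,545,742 × 0.0039 = $6,028.3938
Levies subtotal = $85,295.0035
Total = $85,295.0035 + $98 = $85,393.0035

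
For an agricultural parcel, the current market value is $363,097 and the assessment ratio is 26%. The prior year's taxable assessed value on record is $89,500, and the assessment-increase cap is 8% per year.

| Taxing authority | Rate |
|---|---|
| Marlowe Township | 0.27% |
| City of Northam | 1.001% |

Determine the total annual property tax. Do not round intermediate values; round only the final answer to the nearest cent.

$1,199.89

Uncapped assessed value = $363,097 × 0.26 = $94,405.22
Cap limit = $89,500 × 1.08 = $96,660
Taxable assessed value = min($94,405.22, $96,660) = $94,405.22 (cap does not bind)
Marlowe Township: $94,405.22 × 0.0027 = $254.894094
City of Northam: $94,405.22 × 0.01001 = $944.9962522
Total = $1,199.8903462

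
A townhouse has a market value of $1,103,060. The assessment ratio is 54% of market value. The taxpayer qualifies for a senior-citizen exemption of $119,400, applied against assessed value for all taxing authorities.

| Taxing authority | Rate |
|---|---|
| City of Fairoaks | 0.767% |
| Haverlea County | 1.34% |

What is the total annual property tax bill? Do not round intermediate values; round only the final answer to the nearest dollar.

$10,035

Assessed value = $1,103,060 × 0.54 = $595,652.4
Taxable value = $595,652.4 − $119,400 = $476,252.4
City of Fairoaks: $476,252.4 × 0.00767 = $3,652.855908
Haverlea County: $476,252.4 × 0.0134 = $6,381.78216
Total = $3,652.855908 + $6,381.78216 = $10,034.638068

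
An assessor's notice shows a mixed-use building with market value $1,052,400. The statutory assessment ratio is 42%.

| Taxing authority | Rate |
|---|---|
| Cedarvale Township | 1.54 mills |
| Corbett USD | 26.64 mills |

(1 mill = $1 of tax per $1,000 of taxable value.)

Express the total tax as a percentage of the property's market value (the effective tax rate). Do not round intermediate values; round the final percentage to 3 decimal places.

1.184%

Assessed value = $1,052,400 × 0.42 = $442,008
Cedarvale Township: $442,008 × 0.00154 = $680.69232
Corbett USD: $442,008 × 0.02664 = $11,775.09312
Total tax = $12,455.78544
Effective rate = $12,455.78544 ÷ $1,052,400 = 1.184% of market value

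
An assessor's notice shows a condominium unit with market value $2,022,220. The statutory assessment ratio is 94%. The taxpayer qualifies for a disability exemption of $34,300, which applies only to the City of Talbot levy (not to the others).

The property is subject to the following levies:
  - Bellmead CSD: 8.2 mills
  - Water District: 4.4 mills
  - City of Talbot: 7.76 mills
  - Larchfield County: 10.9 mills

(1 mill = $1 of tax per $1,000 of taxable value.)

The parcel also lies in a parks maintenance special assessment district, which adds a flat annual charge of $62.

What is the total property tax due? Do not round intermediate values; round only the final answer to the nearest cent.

$59,217.55

Assessed value = $2,022,220 × 0.94 = $1,900,886.8
Bellmead CSD: $1,900,886.8 × 0.0082 = $15,587.27176
Water District: $1,900,886.8 × 0.0044 = $8,363.90192
City of Talbot: ($1,900,886.8 − $34,300) × 0.00776 = $1,866,586.8 × 0.00776 = $14,484.713568
Larchfield County: $1,900,886.8 × 0.0109 = $20,719.66612
Levies subtotal = $59,155.553368
Total = $59,155.553368 + $62 = $59,217.553368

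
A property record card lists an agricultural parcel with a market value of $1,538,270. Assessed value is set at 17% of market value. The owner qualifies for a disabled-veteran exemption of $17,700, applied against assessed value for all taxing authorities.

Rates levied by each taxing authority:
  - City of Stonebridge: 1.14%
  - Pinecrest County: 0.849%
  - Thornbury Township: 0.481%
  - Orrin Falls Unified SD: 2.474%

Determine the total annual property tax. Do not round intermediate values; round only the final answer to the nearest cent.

$12,053.76

Assessed value = $1,538,270 × 0.17 = $261,505.9
Taxable value = $261,505.9 − $17,700 = $243,805.9
City of Stonebridge: $243,805.9 × 0.0114 = $2,779.38726
Pinecrest County: $243,805.9 × 0.00849 = $2,069.912091
Thornbury Township: $243,805.9 × 0.00481 = $1,172.706379
Orrin Falls Unified SD: $243,805.9 × 0.02474 = $6,031.757966
Total = $2,779.38726 + $2,069.912091 + $1,172.706379 + $6,031.757966 = $12,053.763696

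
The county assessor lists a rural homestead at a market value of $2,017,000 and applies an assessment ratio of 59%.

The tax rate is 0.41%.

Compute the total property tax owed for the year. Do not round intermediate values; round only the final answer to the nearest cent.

Assessed value = $2,017,000 × 0.59 = $1,190,030
Tax = $1,190,030 × 0.0041 = $4,879.123

$4,879.12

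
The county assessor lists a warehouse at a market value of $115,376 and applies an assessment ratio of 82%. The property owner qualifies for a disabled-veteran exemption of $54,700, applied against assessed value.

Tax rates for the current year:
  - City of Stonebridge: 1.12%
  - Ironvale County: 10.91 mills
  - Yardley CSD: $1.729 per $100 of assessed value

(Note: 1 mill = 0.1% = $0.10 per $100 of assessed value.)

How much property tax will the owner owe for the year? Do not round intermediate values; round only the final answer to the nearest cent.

Assessed value = $115,376 × 0.82 = $94,608.32
Taxable value = $94,608.32 − $54,700 = $39,908.32
City of Stonebridge: $39,908.32 × 0.0112 = $446.973184
Ironvale County: $39,908.32 × 0.01091 = $435.3997712
Yardley CSD: $39,908.32 × 0.01729 = $690.0148528
Total = $1,572.387808

$1,572.39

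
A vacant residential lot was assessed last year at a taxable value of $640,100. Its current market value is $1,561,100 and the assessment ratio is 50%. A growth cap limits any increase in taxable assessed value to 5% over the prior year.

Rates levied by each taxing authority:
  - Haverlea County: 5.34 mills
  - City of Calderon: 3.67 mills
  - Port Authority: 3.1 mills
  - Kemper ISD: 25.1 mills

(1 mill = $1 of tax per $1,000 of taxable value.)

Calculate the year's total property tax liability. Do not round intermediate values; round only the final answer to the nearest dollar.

Uncapped assessed value = $1,561,100 × 0.5 = $780,550
Cap limit = $640,100 × 1.05 = $672,105
Taxable assessed value = min($780,550, $672,105) = $672,105 (cap binds)
Haverlea County: $672,105 × 0.00534 = $3,589.0407
City of Calderon: $672,105 × 0.00367 = $2,466.62535
Port Authority: $672,105 × 0.0031 = $2,083.5255
Kemper ISD: $672,105 × 0.0251 = $16,869.8355
Total = $25,009.02705

$25,009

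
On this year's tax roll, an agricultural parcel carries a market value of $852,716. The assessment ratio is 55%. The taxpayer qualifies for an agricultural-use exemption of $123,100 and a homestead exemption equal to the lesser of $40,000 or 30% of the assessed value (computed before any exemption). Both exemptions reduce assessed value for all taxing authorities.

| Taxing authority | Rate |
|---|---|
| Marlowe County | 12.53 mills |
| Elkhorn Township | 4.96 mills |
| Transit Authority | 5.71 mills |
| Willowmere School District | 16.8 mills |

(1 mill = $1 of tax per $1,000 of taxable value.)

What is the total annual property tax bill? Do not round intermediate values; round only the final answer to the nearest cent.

$12,235.75

Assessed value = $852,716 × 0.55 = $468,993.8
Homestead exemption = min($40,000, 30% × $468,993.8) = min($40,000, $140,698.14) = $40,000 (dollar cap binds)
Taxable value = $468,993.8 − $123,100 − $40,000 = $305,893.8
Marlowe County: $305,893.8 × 0.01253 = $3,832.849314
Elkhorn Township: $305,893.8 × 0.00496 = $1,517.233248
Transit Authority: $305,893.8 × 0.00571 = $1,746.653598
Willowmere School District: $305,893.8 × 0.0168 = $5,139.01584
Total = $12,235.752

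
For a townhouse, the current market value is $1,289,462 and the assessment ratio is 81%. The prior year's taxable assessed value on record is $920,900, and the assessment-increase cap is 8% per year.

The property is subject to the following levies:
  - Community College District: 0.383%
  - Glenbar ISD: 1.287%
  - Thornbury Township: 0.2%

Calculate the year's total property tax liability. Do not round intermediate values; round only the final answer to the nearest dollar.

Uncapped assessed value = $1,289,462 × 0.81 = $1,044,464.22
Cap limit = $920,900 × 1.08 = $994,572
Taxable assessed value = min($1,044,464.22, $994,572) = $994,572 (cap binds)
Community College District: $994,572 × 0.00383 = $3,809.21076
Glenbar ISD: $994,572 × 0.01287 = $12,800.14164
Thornbury Township: $994,572 × 0.002 = $1,989.144
Total = $18,598.4964

$18,598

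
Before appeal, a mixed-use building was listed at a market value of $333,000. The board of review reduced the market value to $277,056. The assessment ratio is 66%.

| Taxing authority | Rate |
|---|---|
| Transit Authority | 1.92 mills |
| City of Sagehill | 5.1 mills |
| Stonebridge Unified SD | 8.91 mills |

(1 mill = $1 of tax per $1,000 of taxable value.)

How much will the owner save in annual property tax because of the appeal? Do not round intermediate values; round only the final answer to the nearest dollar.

$588

Old assessed value = $333,000 × 0.66 = $219,780
New assessed value = $277,056 × 0.66 = $182,856.96
Combined rate = 0.00192 + 0.0051 + 0.00891 = 0.01593
Old tax = $219,780 × 0.01593 = $3,501.0954
New tax = $182,856.96 × 0.01593 = $2,912.9113728
Reduction = $3,501.0954 − $2,912.9113728 = $588.1840272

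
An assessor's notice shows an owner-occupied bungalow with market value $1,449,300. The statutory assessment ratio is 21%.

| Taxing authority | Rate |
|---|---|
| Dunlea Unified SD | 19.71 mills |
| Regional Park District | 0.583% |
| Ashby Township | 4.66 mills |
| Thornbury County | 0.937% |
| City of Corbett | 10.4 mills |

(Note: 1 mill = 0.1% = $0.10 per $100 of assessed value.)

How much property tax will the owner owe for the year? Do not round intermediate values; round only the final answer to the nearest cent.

$15,208.52

Assessed value = $1,449,300 × 0.21 = $304,353
Dunlea Unified SD: $304,353 × 0.01971 = $5,998.79763
Regional Park District: $304,353 × 0.00583 = $1,774.37799
Ashby Township: $304,353 × 0.00466 = $1,418.28498
Thornbury County: $304,353 × 0.00937 = $2,851.78761
City of Corbett: $304,353 × 0.0104 = $3,165.2712
Total = $15,208.51941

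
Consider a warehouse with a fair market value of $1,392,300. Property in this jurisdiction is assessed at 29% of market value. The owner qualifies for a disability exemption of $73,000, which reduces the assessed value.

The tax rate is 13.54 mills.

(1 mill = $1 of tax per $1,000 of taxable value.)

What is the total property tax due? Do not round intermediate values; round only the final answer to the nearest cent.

Assessed value = $1,392,300 × 0.29 = $403,767
Taxable value = $403,767 − $73,000 = $330,767
Tax = $330,767 × 0.01354 = $4,478.58518

$4,478.59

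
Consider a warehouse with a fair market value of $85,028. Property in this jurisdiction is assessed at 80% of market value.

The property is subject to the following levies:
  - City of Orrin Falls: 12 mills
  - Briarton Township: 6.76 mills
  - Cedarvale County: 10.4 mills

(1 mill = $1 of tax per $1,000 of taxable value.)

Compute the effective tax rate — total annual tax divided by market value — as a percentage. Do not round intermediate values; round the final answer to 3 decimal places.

2.333%

Assessed value = $85,028 × 0.8 = $68,022.4
City of Orrin Falls: $68,022.4 × 0.012 = $816.2688
Briarton Township: $68,022.4 × 0.00676 = $459.831424
Cedarvale County: $68,022.4 × 0.0104 = $707.43296
Total tax = $1,983.533184
Effective rate = $1,983.533184 ÷ $85,028 = 2.333% of market value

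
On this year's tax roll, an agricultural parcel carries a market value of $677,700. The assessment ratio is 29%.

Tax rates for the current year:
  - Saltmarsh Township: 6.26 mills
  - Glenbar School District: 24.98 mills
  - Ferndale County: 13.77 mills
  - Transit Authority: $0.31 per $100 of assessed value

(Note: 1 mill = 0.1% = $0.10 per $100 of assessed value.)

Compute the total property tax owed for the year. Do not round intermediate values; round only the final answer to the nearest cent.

Assessed value = $677,700 × 0.29 = $196,533
Saltmarsh Township: $196,533 × 0.00626 = $1,230.29658
Glenbar School District: $196,533 × 0.02498 = $4,909.39434
Ferndale County: $196,533 × 0.01377 = $2,706.25941
Transit Authority: $196,533 × 0.0031 = $609.2523
Total = $9,455.20263

$9,455.20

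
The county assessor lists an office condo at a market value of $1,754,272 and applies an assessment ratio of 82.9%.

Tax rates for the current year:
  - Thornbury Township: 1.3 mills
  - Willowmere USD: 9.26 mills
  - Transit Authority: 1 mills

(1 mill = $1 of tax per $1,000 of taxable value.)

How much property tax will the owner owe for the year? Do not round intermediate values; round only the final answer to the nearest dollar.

Assessed value = $1,754,272 × 0.829 = $1,454,291.488
Thornbury Township: $1,454,291.488 × 0.0013 = $1,890.5789344
Willowmere USD: $1,454,291.488 × 0.00926 = $13,466.73917888
Transit Authority: $1,454,291.488 × 0.001 = $1,454.291488
Total = $1,890.5789344 + $13,466.73917888 + $1,454.291488 = $16,811.60960128

$16,812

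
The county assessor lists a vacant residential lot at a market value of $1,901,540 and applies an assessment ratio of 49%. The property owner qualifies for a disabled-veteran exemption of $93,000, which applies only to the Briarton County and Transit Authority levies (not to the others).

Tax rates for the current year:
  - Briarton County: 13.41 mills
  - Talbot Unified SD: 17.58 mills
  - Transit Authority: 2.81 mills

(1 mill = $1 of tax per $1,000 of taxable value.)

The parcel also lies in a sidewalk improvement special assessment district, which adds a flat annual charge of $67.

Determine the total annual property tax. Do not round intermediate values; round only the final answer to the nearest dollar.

$30,052

Assessed value = $1,901,540 × 0.49 = $931,754.6
Briarton County: ($931,754.6 − $93,000) × 0.01341 = $838,754.6 × 0.01341 = $11,247.699186
Talbot Unified SD: $931,754.6 × 0.01758 = $16,380.245868
Transit Authority: ($931,754.6 − $93,000) × 0.00281 = $838,754.6 × 0.00281 = $2,356.900426
Levies subtotal = $29,984.84548
Total = $29,984.84548 + $67 = $30,051.84548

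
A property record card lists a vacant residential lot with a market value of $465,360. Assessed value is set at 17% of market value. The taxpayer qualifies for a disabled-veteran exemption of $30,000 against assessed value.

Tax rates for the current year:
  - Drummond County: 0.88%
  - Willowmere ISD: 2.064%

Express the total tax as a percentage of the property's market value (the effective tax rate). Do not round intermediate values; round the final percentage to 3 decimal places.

Assessed value = $465,360 × 0.17 = $79,111.2
Taxable value = $79,111.2 − $30,000 = $49,111.2
Drummond County: $49,111.2 × 0.0088 = $432.17856
Willowmere ISD: $49,111.2 × 0.02064 = $1,013.655168
Total tax = $1,445.833728
Effective rate = $1,445.833728 ÷ $465,360 = 0.311% of market value

0.311%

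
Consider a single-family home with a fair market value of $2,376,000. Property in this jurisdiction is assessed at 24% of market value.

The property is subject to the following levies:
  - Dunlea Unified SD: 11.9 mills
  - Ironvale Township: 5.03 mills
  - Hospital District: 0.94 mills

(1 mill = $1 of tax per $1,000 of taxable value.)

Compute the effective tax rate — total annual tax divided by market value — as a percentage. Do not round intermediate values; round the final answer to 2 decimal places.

Assessed value = $2,376,000 × 0.24 = $570,240
Dunlea Unified SD: $570,240 × 0.0119 = $6,785.856
Ironvale Township: $570,240 × 0.00503 = $2,868.3072
Hospital District: $570,240 × 0.00094 = $536.0256
Total tax = $10,190.1888
Effective rate = $10,190.1888 ÷ $2,376,000 = 0.43% of market value

0.43%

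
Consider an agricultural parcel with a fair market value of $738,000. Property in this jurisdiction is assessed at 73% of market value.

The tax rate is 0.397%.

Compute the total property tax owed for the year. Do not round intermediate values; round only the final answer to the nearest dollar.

Assessed value = $738,000 × 0.73 = $538,740
Tax = $538,740 × 0.00397 = $2,138.7978

$2,139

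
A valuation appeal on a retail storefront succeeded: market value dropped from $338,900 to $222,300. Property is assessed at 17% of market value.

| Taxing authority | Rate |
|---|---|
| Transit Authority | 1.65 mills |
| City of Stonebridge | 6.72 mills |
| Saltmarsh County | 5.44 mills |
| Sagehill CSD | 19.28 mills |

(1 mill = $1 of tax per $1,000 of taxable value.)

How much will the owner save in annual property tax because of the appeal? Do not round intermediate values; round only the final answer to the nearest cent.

Old assessed value = $338,900 × 0.17 = $57,613
New assessed value = $222,300 × 0.17 = $37,791
Combined rate = 0.00165 + 0.00672 + 0.00544 + 0.01928 = 0.03309
Old tax = $57,613 × 0.03309 = $1,906.41417
New tax = $37,791 × 0.03309 = $1,250.50419
Reduction = $1,906.41417 − $1,250.50419 = $655.90998

$655.91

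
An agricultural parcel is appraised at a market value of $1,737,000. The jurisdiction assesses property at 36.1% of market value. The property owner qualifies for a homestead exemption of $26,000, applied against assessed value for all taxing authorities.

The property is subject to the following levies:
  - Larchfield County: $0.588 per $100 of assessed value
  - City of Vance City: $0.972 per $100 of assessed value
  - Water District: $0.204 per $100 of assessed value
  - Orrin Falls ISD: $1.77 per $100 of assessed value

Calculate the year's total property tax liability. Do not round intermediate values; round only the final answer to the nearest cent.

Assessed value = $1,737,000 × 0.361 = $627,057
Taxable value = $627,057 − $26,000 = $601,057
Larchfield County: $601,057 × 0.00588 = $3,534.21516
City of Vance City: $601,057 × 0.00972 = $5,842.27404
Water District: $601,057 × 0.00204 = $1,226.15628
Orrin Falls ISD: $601,057 × 0.0177 = $10,638.7089
Total = $3,534.21516 + $5,842.27404 + $1,226.15628 + $10,638.7089 = $21,241.35438

$21,241.35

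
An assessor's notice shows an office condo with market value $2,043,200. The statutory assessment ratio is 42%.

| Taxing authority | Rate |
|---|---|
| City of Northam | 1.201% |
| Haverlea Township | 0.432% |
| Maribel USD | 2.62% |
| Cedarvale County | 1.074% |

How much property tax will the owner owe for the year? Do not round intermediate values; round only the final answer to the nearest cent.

Assessed value = $2,043,200 × 0.42 = $858,144
City of Northam: $858,144 × 0.01201 = $10,306.30944
Haverlea Township: $858,144 × 0.00432 = $3,707.18208
Maribel USD: $858,144 × 0.0262 = $22,483.3728
Cedarvale County: $858,144 × 0.01074 = $9,216.46656
Total = $10,306.30944 + $3,707.18208 + $22,483.3728 + $9,216.46656 = $45,713.33088

$45,713.33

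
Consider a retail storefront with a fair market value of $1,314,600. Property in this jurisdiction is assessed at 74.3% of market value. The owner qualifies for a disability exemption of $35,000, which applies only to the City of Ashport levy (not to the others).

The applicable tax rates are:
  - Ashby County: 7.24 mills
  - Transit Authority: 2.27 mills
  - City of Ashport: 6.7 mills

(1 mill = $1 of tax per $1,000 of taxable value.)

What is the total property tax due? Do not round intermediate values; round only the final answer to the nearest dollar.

Assessed value = $1,314,600 × 0.743 = $976,747.8
Ashby County: $976,747.8 × 0.00724 = $7,071.654072
Transit Authority: $976,747.8 × 0.00227 = $2,217.217506
City of Ashport: ($976,747.8 − $35,000) × 0.0067 = $941,747.8 × 0.0067 = $6,309.71026
Total = $15,598.581838

$15,599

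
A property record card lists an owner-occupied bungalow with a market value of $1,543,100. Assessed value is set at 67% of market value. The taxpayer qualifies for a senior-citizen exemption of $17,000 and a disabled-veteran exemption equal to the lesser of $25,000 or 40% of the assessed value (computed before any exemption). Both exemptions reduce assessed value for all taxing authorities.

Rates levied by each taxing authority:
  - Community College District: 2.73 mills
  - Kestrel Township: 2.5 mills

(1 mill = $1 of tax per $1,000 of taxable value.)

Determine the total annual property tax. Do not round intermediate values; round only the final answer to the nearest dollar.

Assessed value = $1,543,100 × 0.67 = $1,033,877
Disabled-veteran exemption = min($25,000, 40% × $1,033,877) = min($25,000, $413,550.8) = $25,000 (dollar cap binds)
Taxable value = $1,033,877 − $17,000 − $25,000 = $991,877
Community College District: $991,877 × 0.00273 = $2,707.82421
Kestrel Township: $991,877 × 0.0025 = $2,479.6925
Total = $5,187.51671

$5,188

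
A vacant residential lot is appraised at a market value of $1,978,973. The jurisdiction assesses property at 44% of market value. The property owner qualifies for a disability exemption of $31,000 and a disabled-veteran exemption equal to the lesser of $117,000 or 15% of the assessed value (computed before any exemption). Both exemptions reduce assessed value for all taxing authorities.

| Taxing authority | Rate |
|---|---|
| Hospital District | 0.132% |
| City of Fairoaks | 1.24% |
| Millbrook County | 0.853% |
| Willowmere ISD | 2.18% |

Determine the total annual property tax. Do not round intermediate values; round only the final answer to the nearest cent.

$31,837.05

Assessed value = $1,978,973 × 0.44 = $870,748.12
Disabled-veteran exemption = min($117,000, 15% × $870,748.12) = min($117,000, $130,612.218) = $117,000 (dollar cap binds)
Taxable value = $870,748.12 − $31,000 − $117,000 = $722,748.12
Hospital District: $722,748.12 × 0.00132 = $954.0275184
City of Fairoaks: $722,748.12 × 0.0124 = $8,962.076688
Millbrook County: $722,748.12 × 0.00853 = $6,165.0414636
Willowmere ISD: $722,748.12 × 0.0218 = $15,755.909016
Total = $31,837.054686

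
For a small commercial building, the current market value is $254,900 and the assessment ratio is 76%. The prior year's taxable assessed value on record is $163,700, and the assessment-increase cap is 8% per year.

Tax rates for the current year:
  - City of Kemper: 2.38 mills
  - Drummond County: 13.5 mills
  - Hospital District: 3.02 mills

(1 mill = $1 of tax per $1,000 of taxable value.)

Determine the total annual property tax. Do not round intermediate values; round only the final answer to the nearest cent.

$3,341.44

Uncapped assessed value = $254,900 × 0.76 = $193,724
Cap limit = $163,700 × 1.08 = $176,796
Taxable assessed value = min($193,724, $176,796) = $176,796 (cap binds)
City of Kemper: $176,796 × 0.00238 = $420.77448
Drummond County: $176,796 × 0.0135 = $2,386.746
Hospital District: $176,796 × 0.00302 = $533.92392
Total = $3,341.4444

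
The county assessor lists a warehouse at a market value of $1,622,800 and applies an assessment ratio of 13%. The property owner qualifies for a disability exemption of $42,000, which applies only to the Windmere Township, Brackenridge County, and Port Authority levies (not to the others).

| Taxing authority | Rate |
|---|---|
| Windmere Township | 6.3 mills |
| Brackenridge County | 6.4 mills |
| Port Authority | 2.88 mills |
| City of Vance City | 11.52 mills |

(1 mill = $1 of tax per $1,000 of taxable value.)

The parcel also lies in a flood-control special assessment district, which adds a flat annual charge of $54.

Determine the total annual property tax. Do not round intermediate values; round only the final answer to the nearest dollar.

$5,117

Assessed value = $1,622,800 × 0.13 = $210,964
Windmere Township: ($210,964 − $42,000) × 0.0063 = $168,964 × 0.0063 = $1,064.4732
Brackenridge County: ($210,964 − $42,000) × 0.0064 = $168,964 × 0.0064 = $1,081.3696
Port Authority: ($210,964 − $42,000) × 0.00288 = $168,964 × 0.00288 = $486.61632
City of Vance City: $210,964 × 0.01152 = $2,430.30528
Levies subtotal = $5,062.7644
Total = $5,062.7644 + $54 = $5,116.7644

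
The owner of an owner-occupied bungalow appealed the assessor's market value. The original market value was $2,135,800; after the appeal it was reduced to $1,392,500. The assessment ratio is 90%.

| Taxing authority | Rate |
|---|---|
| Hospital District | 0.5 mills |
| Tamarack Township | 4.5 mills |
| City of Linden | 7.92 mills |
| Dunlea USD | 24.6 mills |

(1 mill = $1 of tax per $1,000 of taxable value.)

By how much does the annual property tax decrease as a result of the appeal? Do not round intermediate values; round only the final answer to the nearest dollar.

Old assessed value = $2,135,800 × 0.9 = $1,922,220
New assessed value = $1,392,500 × 0.9 = $1,253,250
Combined rate = 0.0005 + 0.0045 + 0.00792 + 0.0246 = 0.03752
Old tax = $1,922,220 × 0.03752 = $72,121.6944
New tax = $1,253,250 × 0.03752 = $47,021.94
Reduction = $72,121.6944 − $47,021.94 = $25,099.7544

$25,100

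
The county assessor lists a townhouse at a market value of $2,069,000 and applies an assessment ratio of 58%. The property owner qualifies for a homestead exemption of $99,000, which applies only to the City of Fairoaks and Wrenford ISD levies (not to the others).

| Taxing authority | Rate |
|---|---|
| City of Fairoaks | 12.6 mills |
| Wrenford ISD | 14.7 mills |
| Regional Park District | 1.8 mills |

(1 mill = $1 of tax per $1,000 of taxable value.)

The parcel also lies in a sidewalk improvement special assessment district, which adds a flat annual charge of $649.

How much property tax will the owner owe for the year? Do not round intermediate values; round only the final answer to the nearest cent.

Assessed value = $2,069,000 × 0.58 = $1,200,020
City of Fairoaks: ($1,200,020 − $99,000) × 0.0126 = $1,101,020 × 0.0126 = $13,872.852
Wrenford ISD: ($1,200,020 − $99,000) × 0.0147 = $1,101,020 × 0.0147 = $16,184.994
Regional Park District: $1,200,020 × 0.0018 = $2,160.036
Levies subtotal = $32,217.882
Total = $32,217.882 + $649 = $32,866.882

$32,866.88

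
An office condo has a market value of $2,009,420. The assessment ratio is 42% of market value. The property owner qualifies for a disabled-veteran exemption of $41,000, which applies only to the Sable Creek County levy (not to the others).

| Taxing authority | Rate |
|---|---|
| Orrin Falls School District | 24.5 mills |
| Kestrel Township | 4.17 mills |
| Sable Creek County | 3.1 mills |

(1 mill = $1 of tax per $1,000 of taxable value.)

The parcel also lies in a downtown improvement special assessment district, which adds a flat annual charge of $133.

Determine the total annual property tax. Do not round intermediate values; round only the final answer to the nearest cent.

Assessed value = $2,009,420 × 0.42 = $843,956.4
Orrin Falls School District: $843,956.4 × 0.0245 = $20,676.9318
Kestrel Township: $843,956.4 × 0.00417 = $3,519.298188
Sable Creek County: ($843,956.4 − $41,000) × 0.0031 = $802,956.4 × 0.0031 = $2,489.16484
Levies subtotal = $26,685.394828
Total = $26,685.394828 + $133 = $26,818.394828

$26,818.39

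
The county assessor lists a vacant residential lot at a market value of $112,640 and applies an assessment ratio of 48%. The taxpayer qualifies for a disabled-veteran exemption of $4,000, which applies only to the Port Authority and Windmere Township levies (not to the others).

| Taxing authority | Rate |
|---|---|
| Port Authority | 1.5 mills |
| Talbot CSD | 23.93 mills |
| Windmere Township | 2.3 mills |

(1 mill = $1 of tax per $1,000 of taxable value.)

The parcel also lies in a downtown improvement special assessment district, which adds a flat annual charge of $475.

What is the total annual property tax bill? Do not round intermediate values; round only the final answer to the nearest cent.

Assessed value = $112,640 × 0.48 = $54,067.2
Port Authority: ($54,067.2 − $4,000) × 0.0015 = $50,067.2 × 0.0015 = $75.1008
Talbot CSD: $54,067.2 × 0.02393 = $1,293.828096
Windmere Township: ($54,067.2 − $4,000) × 0.0023 = $50,067.2 × 0.0023 = $115.15456
Levies subtotal = $1,484.083456
Total = $1,484.083456 + $475 = $1,959.083456

$1,959.08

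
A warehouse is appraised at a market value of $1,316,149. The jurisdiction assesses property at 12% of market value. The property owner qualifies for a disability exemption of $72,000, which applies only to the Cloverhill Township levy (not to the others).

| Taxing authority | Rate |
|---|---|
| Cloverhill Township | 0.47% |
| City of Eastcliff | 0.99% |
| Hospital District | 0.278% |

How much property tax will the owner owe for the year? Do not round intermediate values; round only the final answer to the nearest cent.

Assessed value = $1,316,149 × 0.12 = $157,937.88
Cloverhill Township: ($157,937.88 − $72,000) × 0.0047 = $85,937.88 × 0.0047 = $403.908036
City of Eastcliff: $157,937.88 × 0.0099 = $1,563.585012
Hospital District: $157,937.88 × 0.00278 = $439.0673064
Total = $2,406.5603544

$2,406.56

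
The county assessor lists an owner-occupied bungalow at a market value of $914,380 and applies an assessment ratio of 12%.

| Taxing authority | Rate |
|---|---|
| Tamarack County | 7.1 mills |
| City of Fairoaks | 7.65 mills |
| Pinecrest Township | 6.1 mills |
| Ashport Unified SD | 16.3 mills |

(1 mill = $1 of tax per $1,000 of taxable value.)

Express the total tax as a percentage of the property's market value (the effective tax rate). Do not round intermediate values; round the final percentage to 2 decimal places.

0.45%

Assessed value = $914,380 × 0.12 = $109,725.6
Tamarack County: $109,725.6 × 0.0071 = $779.05176
City of Fairoaks: $109,725.6 × 0.00765 = $839.40084
Pinecrest Township: $109,725.6 × 0.0061 = $669.32616
Ashport Unified SD: $109,725.6 × 0.0163 = $1,788.52728
Total tax = $4,076.30604
Effective rate = $4,076.30604 ÷ $914,380 = 0.45% of market value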